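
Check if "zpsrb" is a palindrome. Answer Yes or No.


Input string: 'zpsrb'
Reversed: 'brspz'
Compare pairs: s[0]='z' vs s[4]='b' (mismatch), s[1]='p' vs s[3]='r' (mismatch)
Palindrome: No


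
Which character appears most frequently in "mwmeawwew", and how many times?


Input: 'mwmeawwew'
Operation: tally each character
Counts: 'a':1, 'e':2, 'm':2, 'w':4
Maximum: 'w' appears 4 times


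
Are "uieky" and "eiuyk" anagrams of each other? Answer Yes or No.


String 1: 'uieky' -> sorted: 'eikuy'
String 2: 'eiuyk' -> sorted: 'eikuy'
Compare sorted forms: 'eikuy' == 'eikuy'
Anagram: Yes


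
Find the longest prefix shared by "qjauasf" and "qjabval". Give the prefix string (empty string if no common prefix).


String 1: 'qjauasf'
String 2: 'qjabval'
Compare position by position:
pos 0: 'q' vs 'q' match
pos 1: 'j' vs 'j' match
pos 2: 'a' vs 'a' match
pos 3: 'u' vs 'b' differ -> stop
Longest common prefix: "qja" (length 3)


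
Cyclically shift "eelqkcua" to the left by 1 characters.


Input: 'eelqkcua', shift = 1
Operation: split at index 1 and swap parts
Front part s[0:1] = 'e'
Back part s[1:] = 'elqkcua'
Rotated = back + front = 'elqkcua' + 'e'
Result: elqkcuae


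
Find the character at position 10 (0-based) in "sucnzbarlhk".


Input string: 'sucnzbarlhk'
Operation: get character at index 10
Index mapping: s[0]='s', s[1]='u', s[2]='c', s[3]='n', s[4]='z', s[5]='b', s[6]='a', s[7]='r', s[8]='l', s[9]='h', s[10]='k'
Result: 'k'


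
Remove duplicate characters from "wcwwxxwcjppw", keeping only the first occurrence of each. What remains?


Input: 'wcwwxxwcjppw'
Operation: keep first occurrence of each character
Scan: s[0]='w' new -> keep; s[1]='c' new -> keep; s[2]='w' seen -> skip; s[3]='w' seen -> skip; s[4]='x' new -> keep; s[5]='x' seen -> skip; s[6]='w' seen -> skip; s[7]='c' seen -> skip; s[8]='j' new -> keep; s[9]='p' new -> keep; s[10]='p' seen -> skip; s[11]='w' seen -> skip
Result: wcxjp


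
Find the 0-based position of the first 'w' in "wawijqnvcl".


Input string: 'wawijqnvcl'
Target: 'w'
Scanning left to right: s[0]='w'
First match at index: 0


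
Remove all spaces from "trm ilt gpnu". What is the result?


Input string: 'trm ilt gpnu'
Operation: remove all spaces
Words: 'trm', 'ilt', 'gpnu'
Join without spaces: trmiltgpnu


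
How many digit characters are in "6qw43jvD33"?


Input string: '6qw43jvD33'
Operation: count digit characters (0-9)
Scan: '6'(digit), 'q', 'w', '4'(digit), '3'(digit), 'j', 'v', 'D', '3'(digit), '3'(digit)
Digits found: 5
Result: 5


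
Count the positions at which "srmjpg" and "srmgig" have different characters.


String 1: 'srmjpg'
String 2: 'srmgig'
Compare each position: pos 0: 's'=='s', pos 1: 'r'=='r', pos 2: 'm'=='m', pos 3: 'j'!='g', pos 4: 'p'!='i', pos 5: 'g'=='g'
Differing positions: 2
Hamming distance: 2


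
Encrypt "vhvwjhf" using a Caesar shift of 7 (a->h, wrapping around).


Input: 'vhvwjhf', shift = 7
Operation: for each letter, (position + 7) mod 26
Mapping: 'v'(21+7=28, 28 mod 26=2)->'c', 'h'(7+7=14)->'o', 'v'(21+7=28, 28 mod 26=2)->'c', 'w'(22+7=29, 29 mod 26=3)->'d', 'j'(9+7=16)->'q', 'h'(7+7=14)->'o', 'f'(5+7=12)->'m'
Result: cocdqom


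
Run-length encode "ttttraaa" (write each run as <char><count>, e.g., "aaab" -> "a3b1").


Input: 'ttttraaa'
Operation: identify consecutive runs
Runs: 'tttt' -> t4, 'r' -> r1, 'aaa' -> a3
Encoded: t4r1a3


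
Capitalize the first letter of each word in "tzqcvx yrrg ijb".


Input string: 'tzqcvx yrrg ijb'
Operation: capitalize first letter of each word
Word transformations: 'tzqcvx'->'Tzqcvx', 'yrrg'->'Yrrg', 'ijb'->'Ijb'
Result: Tzqcvx Yrrg Ijb


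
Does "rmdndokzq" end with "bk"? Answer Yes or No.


Input string: 'rmdndokzq'
Suffix to check: 'bk'
Last 2 characters of input: 'zq'
Match: False
Result: No


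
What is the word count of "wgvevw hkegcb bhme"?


Input string: 'wgvevw hkegcb bhme'
Operation: split by spaces
Words found: 'wgvevw', 'hkegcb', 'bhme'
Word count: 3


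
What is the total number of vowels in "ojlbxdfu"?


Input string: 'ojlbxdfu'
Operation: count vowels (a, e, i, o, u)
Scan: s[0]='o' (vowel), s[1]='j', s[2]='l', s[3]='b', s[4]='x', s[5]='d', s[6]='f', s[7]='u' (vowel)
Vowels found: 2
Result: 2


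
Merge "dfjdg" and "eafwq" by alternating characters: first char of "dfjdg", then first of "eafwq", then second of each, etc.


String 1: 'dfjdg'
String 2: 'eafwq'
Operation: alternate characters
Pairs: 'd'+'e', 'f'+'a', 'j'+'f', 'd'+'w', 'g'+'q'
Result: defajfdwgq


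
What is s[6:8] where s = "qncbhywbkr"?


Input string: 'qncbhywbkr'
Operation: slice [6:8]
Extract characters: s[6]='w', s[7]='b'
Result: wb


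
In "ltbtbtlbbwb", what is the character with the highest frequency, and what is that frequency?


Input: 'ltbtbtlbbwb'
Operation: tally each character
Counts: 'b':5, 'l':2, 't':3, 'w':1
Maximum: 'b' appears 5 times


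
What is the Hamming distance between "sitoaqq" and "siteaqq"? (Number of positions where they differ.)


String 1: 'sitoaqq'
String 2: 'siteaqq'
Compare each position: pos 0: 's'=='s', pos 1: 'i'=='i', pos 2: 't'=='t', pos 3: 'o'!='e', pos 4: 'a'=='a', pos 5: 'q'=='q', pos 6: 'q'=='q'
Differing positions: 1
Hamming distance: 1


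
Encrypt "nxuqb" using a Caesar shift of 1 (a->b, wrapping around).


Input: 'nxuqb', shift = 1
Operation: for each letter, (position + 1) mod 26
Mapping: 'n'(13+1=14)->'o', 'x'(23+1=24)->'y', 'u'(20+1=21)->'v', 'q'(16+1=17)->'r', 'b'(1+1=2)->'c'
Result: oyvrc


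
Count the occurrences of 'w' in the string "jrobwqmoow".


Input string: 'jrobwqmoow'
Target character: 'w'
Scan each position: s[4]='w', s[9]='w'
Matches found at indices: 4, 9
Total: 2


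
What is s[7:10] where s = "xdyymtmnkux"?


Input string: 'xdyymtmnkux'
Operation: slice [7:10]
Extract characters: s[7]='n', s[8]='k', s[9]='u'
Result: nku


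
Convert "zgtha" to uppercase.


Input string: 'zgtha'
Operation: convert each letter to uppercase
Mapping: 'z'->'Z', 'g'->'G', 't'->'T', 'h'->'H', 'a'->'A'
Result: ZGTHA


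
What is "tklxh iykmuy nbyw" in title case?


Input string: 'tklxh iykmuy nbyw'
Operation: capitalize first letter of each word
Word transformations: 'tklxh'->'Tklxh', 'iykmuy'->'Iykmuy', 'nbyw'->'Nbyw'
Result: Tklxh Iykmuy Nbyw


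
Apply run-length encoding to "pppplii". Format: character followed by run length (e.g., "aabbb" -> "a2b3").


Input: 'pppplii'
Operation: identify consecutive runs
Runs: 'pppp' -> p4, 'l' -> l1, 'ii' -> i2
Encoded: p4l1i2


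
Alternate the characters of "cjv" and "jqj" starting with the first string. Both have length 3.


String 1: 'cjv'
String 2: 'jqj'
Operation: alternate characters
Pairs: 'c'+'j', 'j'+'q', 'v'+'j'
Result: cjjqvj


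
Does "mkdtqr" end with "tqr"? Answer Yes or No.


Input string: 'mkdtqr'
Suffix to check: 'tqr'
Last 3 characters of input: 'tqr'
Match: True
Result: Yes


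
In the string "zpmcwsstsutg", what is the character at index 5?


Input string: 'zpmcwsstsutg'
Operation: get character at index 5
Index mapping: s[0]='z', s[1]='p', s[2]='m', s[3]='c', s[4]='w', s[5]='s'
Result: 's'


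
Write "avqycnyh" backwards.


Input string: 'avqycnyh'
Operation: reverse character order
Original order: 'a' -> 'v' -> 'q' -> 'y' -> 'c' -> 'n' -> 'y' -> 'h'
Reversed order: 'h' -> 'y' -> 'n' -> 'c' -> 'y' -> 'q' -> 'v' -> 'a'
Result: hyncyqva


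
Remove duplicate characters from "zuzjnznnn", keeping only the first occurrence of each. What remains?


Input: 'zuzjnznnn'
Operation: keep first occurrence of each character
Scan: s[0]='z' new -> keep; s[1]='u' new -> keep; s[2]='z' seen -> skip; s[3]='j' new -> keep; s[4]='n' new -> keep; s[5]='z' seen -> skip; s[6]='n' seen -> skip; s[7]='n' seen -> skip; s[8]='n' seen -> skip
Result: zujn


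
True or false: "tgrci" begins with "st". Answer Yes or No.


Input string: 'tgrci'
Prefix to check: 'st'
First 2 characters of input: 'tg'
Match: False
Result: No


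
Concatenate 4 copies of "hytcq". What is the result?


Input string: 'hytcq'
Operation: repeat 4 times
Concatenation: 'hytcq' + 'hytcq' + 'hytcq' + 'hytcq'
Result: hytcqhytcqhytcqhytcq


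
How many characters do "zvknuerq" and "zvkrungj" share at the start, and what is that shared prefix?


String 1: 'zvknuerq'
String 2: 'zvkrungj'
Compare position by position:
pos 0: 'z' vs 'z' match
pos 1: 'v' vs 'v' match
pos 2: 'k' vs 'k' match
pos 3: 'n' vs 'r' differ -> stop
Longest common prefix: "zvk" (length 3)


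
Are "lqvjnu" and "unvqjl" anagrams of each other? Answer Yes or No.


String 1: 'lqvjnu' -> sorted: 'jlnquv'
String 2: 'unvqjl' -> sorted: 'jlnquv'
Compare sorted forms: 'jlnquv' == 'jlnquv'
Anagram: Yes


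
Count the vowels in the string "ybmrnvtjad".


Input string: 'ybmrnvtjad'
Operation: count vowels (a, e, i, o, u)
Scan: s[0]='y', s[1]='b', s[2]='m', s[3]='r', s[4]='n', s[5]='v', s[6]='t', s[7]='j', s[8]='a' (vowel), s[9]='d'
Vowels found: 1
Result: 1


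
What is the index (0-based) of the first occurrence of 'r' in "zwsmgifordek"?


Input string: 'zwsmgifordek'
Target: 'r'
Scanning left to right: s[0]='z', s[1]='w', s[2]='s', s[3]='m', s[4]='g', s[5]='i', s[6]='f', s[7]='o', s[8]='r'
First match at index: 8


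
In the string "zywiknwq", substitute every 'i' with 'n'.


Input string: 'zywiknwq'
Operation: replace 'i' with 'n'
Positions of 'i': 3
After replacement: zywnknwq


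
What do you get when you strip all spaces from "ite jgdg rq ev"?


Input string: 'ite jgdg rq ev'
Operation: remove all spaces
Words: 'ite', 'jgdg', 'rq', 'ev'
Join without spaces: itejgdgrqev


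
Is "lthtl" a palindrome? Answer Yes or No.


Input string: 'lthtl'
Reversed: 'lthtl'
Compare pairs: s[0]='l' vs s[4]='l' (match), s[1]='t' vs s[3]='t' (match)
Palindrome: Yes


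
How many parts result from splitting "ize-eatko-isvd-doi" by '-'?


Input string: 'ize-eatko-isvd-doi'
Delimiter: '-'
Split result: 'ize', 'eatko', 'isvd', 'doi'
Number of parts: 4


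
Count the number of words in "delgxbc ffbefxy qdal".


Input string: 'delgxbc ffbefxy qdal'
Operation: split by spaces
Words found: 'delgxbc', 'ffbefxy', 'qdal'
Word count: 3


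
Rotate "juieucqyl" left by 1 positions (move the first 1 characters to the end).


Input: 'juieucqyl', shift = 1
Operation: split at index 1 and swap parts
Front part s[0:1] = 'j'
Back part s[1:] = 'uieucqyl'
Rotated = back + front = 'uieucqyl' + 'j'
Result: uieucqylj


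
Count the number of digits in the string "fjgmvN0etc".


Input string: 'fjgmvN0etc'
Operation: count digit characters (0-9)
Scan: 'f', 'j', 'g', 'm', 'v', 'N', '0'(digit), 'e', 't', 'c'
Digits found: 1
Result: 1


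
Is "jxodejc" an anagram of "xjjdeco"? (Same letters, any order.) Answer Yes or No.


String 1: 'xjjdeco' -> sorted: 'cdejjox'
String 2: 'jxodejc' -> sorted: 'cdejjox'
Compare sorted forms: 'cdejjox' == 'cdejjox'
Anagram: Yes


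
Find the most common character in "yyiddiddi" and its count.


Input: 'yyiddiddi'
Operation: tally each character
Counts: 'd':4, 'i':3, 'y':2
Maximum: 'd' appears 4 times


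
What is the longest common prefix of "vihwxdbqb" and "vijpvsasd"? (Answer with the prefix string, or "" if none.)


String 1: 'vihwxdbqb'
String 2: 'vijpvsasd'
Compare position by position:
pos 0: 'v' vs 'v' match
pos 1: 'i' vs 'i' match
pos 2: 'h' vs 'j' differ -> stop
Longest common prefix: "vi" (length 2)


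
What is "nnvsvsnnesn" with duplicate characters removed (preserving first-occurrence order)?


Input: 'nnvsvsnnesn'
Operation: keep first occurrence of each character
Scan: s[0]='n' new -> keep; s[1]='n' seen -> skip; s[2]='v' new -> keep; s[3]='s' new -> keep; s[4]='v' seen -> skip; s[5]='s' seen -> skip; s[6]='n' seen -> skip; s[7]='n' seen -> skip; s[8]='e' new -> keep; s[9]='s' seen -> skip; s[10]='n' seen -> skip
Result: nvse


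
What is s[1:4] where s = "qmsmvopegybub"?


Input string: 'qmsmvopegybub'
Operation: slice [1:4]
Extract characters: s[1]='m', s[2]='s', s[3]='m'
Result: msm


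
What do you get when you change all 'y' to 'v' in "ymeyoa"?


Input string: 'ymeyoa'
Operation: replace 'y' with 'v'
Positions of 'y': 0, 3
After replacement: vmevoa


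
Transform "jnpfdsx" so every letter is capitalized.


Input string: 'jnpfdsx'
Operation: convert each letter to uppercase
Mapping: 'j'->'J', 'n'->'N', 'p'->'P', 'f'->'F', 'd'->'D', 's'->'S', 'x'->'X'
Result: JNPFDSX


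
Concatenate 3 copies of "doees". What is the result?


Input string: 'doees'
Operation: repeat 3 times
Concatenation: 'doees' + 'doees' + 'doees'
Result: doeesdoeesdoees


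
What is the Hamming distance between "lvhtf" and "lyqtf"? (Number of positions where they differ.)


String 1: 'lvhtf'
String 2: 'lyqtf'
Compare each position: pos 0: 'l'=='l', pos 1: 'v'!='y', pos 2: 'h'!='q', pos 3: 't'=='t', pos 4: 'f'=='f'
Differing positions: 2
Hamming distance: 2


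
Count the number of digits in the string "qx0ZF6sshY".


Input string: 'qx0ZF6sshY'
Operation: count digit characters (0-9)
Scan: 'q', 'x', '0'(digit), 'Z', 'F', '6'(digit), 's', 's', 'h', 'Y'
Digits found: 2
Result: 2


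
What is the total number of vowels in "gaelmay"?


Input string: 'gaelmay'
Operation: count vowels (a, e, i, o, u)
Scan: s[0]='g', s[1]='a' (vowel), s[2]='e' (vowel), s[3]='l', s[4]='m', s[5]='a' (vowel), s[6]='y'
Vowels found: 3
Result: 3


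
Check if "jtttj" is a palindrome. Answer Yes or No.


Input string: 'jtttj'
Reversed: 'jtttj'
Compare pairs: s[0]='j' vs s[4]='j' (match), s[1]='t' vs s[3]='t' (match)
Palindrome: Yes


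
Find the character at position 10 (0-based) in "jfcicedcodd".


Input string: 'jfcicedcodd'
Operation: get character at index 10
Index mapping: s[0]='j', s[1]='f', s[2]='c', s[3]='i', s[4]='c', s[5]='e', s[6]='d', s[7]='c', s[8]='o', s[9]='d', s[10]='d'
Result: 'd'


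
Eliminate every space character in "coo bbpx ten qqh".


Input string: 'coo bbpx ten qqh'
Operation: remove all spaces
Words: 'coo', 'bbpx', 'ten', 'qqh'
Join without spaces: coobbpxtenqqh


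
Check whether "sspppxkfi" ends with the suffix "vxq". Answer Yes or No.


Input string: 'sspppxkfi'
Suffix to check: 'vxq'
Last 3 characters of input: 'kfi'
Match: False
Result: No


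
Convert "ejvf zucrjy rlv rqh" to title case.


Input string: 'ejvf zucrjy rlv rqh'
Operation: capitalize first letter of each word
Word transformations: 'ejvf'->'Ejvf', 'zucrjy'->'Zucrjy', 'rlv'->'Rlv', 'rqh'->'Rqh'
Result: Ejvf Zucrjy Rlv Rqh


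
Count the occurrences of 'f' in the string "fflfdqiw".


Input string: 'fflfdqiw'
Target character: 'f'
Scan each position: s[0]='f', s[1]='f', s[3]='f'
Matches found at indices: 0, 1, 3
Total: 3


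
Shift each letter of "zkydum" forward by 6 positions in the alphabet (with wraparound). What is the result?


Input: 'zkydum', shift = 6
Operation: for each letter, (position + 6) mod 26
Mapping: 'z'(25+6=31, 31 mod 26=5)->'f', 'k'(10+6=16)->'q', 'y'(24+6=30, 30 mod 26=4)->'e', 'd'(3+6=9)->'j', 'u'(20+6=26, 26 mod 26=0)->'a', 'm'(12+6=18)->'s'
Result: fqejas


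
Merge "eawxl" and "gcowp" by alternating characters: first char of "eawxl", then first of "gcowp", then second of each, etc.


String 1: 'eawxl'
String 2: 'gcowp'
Operation: alternate characters
Pairs: 'e'+'g', 'a'+'c', 'w'+'o', 'x'+'w', 'l'+'p'
Result: egacwoxwlp


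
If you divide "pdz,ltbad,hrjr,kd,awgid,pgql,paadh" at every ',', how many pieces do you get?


Input string: 'pdz,ltbad,hrjr,kd,awgid,pgql,paadh'
Delimiter: ','
Split result: 'pdz', 'ltbad', 'hrjr', 'kd', 'awgid', 'pgql', 'paadh'
Number of parts: 7


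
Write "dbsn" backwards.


Input string: 'dbsn'
Operation: reverse character order
Original order: 'd' -> 'b' -> 's' -> 'n'
Reversed order: 'n' -> 's' -> 'b' -> 'd'
Result: nsbd


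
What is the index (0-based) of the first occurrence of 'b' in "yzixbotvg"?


Input string: 'yzixbotvg'
Target: 'b'
Scanning left to right: s[0]='y', s[1]='z', s[2]='i', s[3]='x', s[4]='b'
First match at index: 4


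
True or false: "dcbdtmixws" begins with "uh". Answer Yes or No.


Input string: 'dcbdtmixws'
Prefix to check: 'uh'
First 2 characters of input: 'dc'
Match: False
Result: No


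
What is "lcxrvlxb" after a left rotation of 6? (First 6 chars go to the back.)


Input: 'lcxrvlxb', shift = 6
Operation: split at index 6 and swap parts
Front part s[0:6] = 'lcxrvl'
Back part s[6:] = 'xb'
Rotated = back + front = 'xb' + 'lcxrvl'
Result: xblcxrvl


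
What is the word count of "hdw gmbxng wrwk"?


Input string: 'hdw gmbxng wrwk'
Operation: split by spaces
Words found: 'hdw', 'gmbxng', 'wrwk'
Word count: 3


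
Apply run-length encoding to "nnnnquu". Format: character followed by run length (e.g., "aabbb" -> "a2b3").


Input: 'nnnnquu'
Operation: identify consecutive runs
Runs: 'nnnn' -> n4, 'q' -> q1, 'uu' -> u2
Encoded: n4q1u2


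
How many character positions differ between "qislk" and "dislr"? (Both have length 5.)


String 1: 'qislk'
String 2: 'dislr'
Compare each position: pos 0: 'q'!='d', pos 1: 'i'=='i', pos 2: 's'=='s', pos 3: 'l'=='l', pos 4: 'k'!='r'
Differing positions: 2
Hamming distance: 2


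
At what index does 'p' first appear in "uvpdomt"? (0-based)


Input string: 'uvpdomt'
Target: 'p'
Scanning left to right: s[0]='u', s[1]='v', s[2]='p'
First match at index: 2


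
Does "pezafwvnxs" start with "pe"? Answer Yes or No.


Input string: 'pezafwvnxs'
Prefix to check: 'pe'
First 2 characters of input: 'pe'
Match: True
Result: Yes


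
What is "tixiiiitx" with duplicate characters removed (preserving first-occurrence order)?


Input: 'tixiiiitx'
Operation: keep first occurrence of each character
Scan: s[0]='t' new -> keep; s[1]='i' new -> keep; s[2]='x' new -> keep; s[3]='i' seen -> skip; s[4]='i' seen -> skip; s[5]='i' seen -> skip; s[6]='i' seen -> skip; s[7]='t' seen -> skip; s[8]='x' seen -> skip
Result: tix


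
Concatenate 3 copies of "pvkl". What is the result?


Input string: 'pvkl'
Operation: repeat 3 times
Concatenation: 'pvkl' + 'pvkl' + 'pvkl'
Result: pvklpvklpvkl


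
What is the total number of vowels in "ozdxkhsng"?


Input string: 'ozdxkhsng'
Operation: count vowels (a, e, i, o, u)
Scan: s[0]='o' (vowel), s[1]='z', s[2]='d', s[3]='x', s[4]='k', s[5]='h', s[6]='s', s[7]='n', s[8]='g'
Vowels found: 1
Result: 1


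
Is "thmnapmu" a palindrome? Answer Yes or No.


Input string: 'thmnapmu'
Reversed: 'umpanmht'
Compare pairs: s[0]='t' vs s[7]='u' (mismatch), s[1]='h' vs s[6]='m' (mismatch), s[2]='m' vs s[5]='p' (mismatch), s[3]='n' vs s[4]='a' (mismatch)
Palindrome: No


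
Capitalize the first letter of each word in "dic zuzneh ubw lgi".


Input string: 'dic zuzneh ubw lgi'
Operation: capitalize first letter of each word
Word transformations: 'dic'->'Dic', 'zuzneh'->'Zuzneh', 'ubw'->'Ubw', 'lgi'->'Lgi'
Result: Dic Zuzneh Ubw Lgi


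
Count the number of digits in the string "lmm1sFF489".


Input string: 'lmm1sFF489'
Operation: count digit characters (0-9)
Scan: 'l', 'm', 'm', '1'(digit), 's', 'F', 'F', '4'(digit), '8'(digit), '9'(digit)
Digits found: 4
Result: 4


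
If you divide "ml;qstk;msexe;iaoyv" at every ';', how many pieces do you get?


Input string: 'ml;qstk;msexe;iaoyv'
Delimiter: ';'
Split result: 'ml', 'qstk', 'msexe', 'iaoyv'
Number of parts: 4


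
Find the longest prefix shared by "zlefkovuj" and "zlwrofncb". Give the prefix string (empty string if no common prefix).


String 1: 'zlefkovuj'
String 2: 'zlwrofncb'
Compare position by position:
pos 0: 'z' vs 'z' match
pos 1: 'l' vs 'l' match
pos 2: 'e' vs 'w' differ -> stop
Longest common prefix: "zl" (length 2)


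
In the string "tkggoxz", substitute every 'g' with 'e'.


Input string: 'tkggoxz'
Operation: replace 'g' with 'e'
Positions of 'g': 2, 3
After replacement: tkeeoxz


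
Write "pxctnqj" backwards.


Input string: 'pxctnqj'
Operation: reverse character order
Original order: 'p' -> 'x' -> 'c' -> 't' -> 'n' -> 'q' -> 'j'
Reversed order: 'j' -> 'q' -> 'n' -> 't' -> 'c' -> 'x' -> 'p'
Result: jqntcxp


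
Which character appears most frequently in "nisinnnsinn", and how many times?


Input: 'nisinnnsinn'
Operation: tally each character
Counts: 'i':3, 'n':6, 's':2
Maximum: 'n' appears 6 times


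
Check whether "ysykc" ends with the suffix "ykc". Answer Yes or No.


Input string: 'ysykc'
Suffix to check: 'ykc'
Last 3 characters of input: 'ykc'
Match: True
Result: Yes


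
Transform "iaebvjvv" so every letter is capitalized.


Input string: 'iaebvjvv'
Operation: convert each letter to uppercase
Mapping: 'i'->'I', 'a'->'A', 'e'->'E', 'b'->'B', 'v'->'V', 'j'->'J', 'v'->'V', 'v'->'V'
Result: IAEBVJVV


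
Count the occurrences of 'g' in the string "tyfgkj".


Input string: 'tyfgkj'
Target character: 'g'
Scan each position: s[3]='g'
Matches found at indices: 3
Total: 1


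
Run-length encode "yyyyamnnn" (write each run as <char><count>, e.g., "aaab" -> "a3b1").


Input: 'yyyyamnnn'
Operation: identify consecutive runs
Runs: 'yyyy' -> y4, 'a' -> a1, 'm' -> m1, 'nnn' -> n3
Encoded: y4a1m1n3


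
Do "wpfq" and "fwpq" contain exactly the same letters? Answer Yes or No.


String 1: 'wpfq' -> sorted: 'fpqw'
String 2: 'fwpq' -> sorted: 'fpqw'
Compare sorted forms: 'fpqw' == 'fpqw'
Anagram: Yes


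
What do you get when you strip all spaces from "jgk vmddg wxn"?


Input string: 'jgk vmddg wxn'
Operation: remove all spaces
Words: 'jgk', 'vmddg', 'wxn'
Join without spaces: jgkvmddgwxn


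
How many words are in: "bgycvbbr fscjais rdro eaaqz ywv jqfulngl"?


Input string: 'bgycvbbr fscjais rdro eaaqz ywv jqfulngl'
Operation: split by spaces
Words found: 'bgycvbbr', 'fscjais', 'rdro', 'eaaqz', 'ywv', 'jqfulngl'
Word count: 6


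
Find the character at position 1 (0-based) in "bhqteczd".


Input string: 'bhqteczd'
Operation: get character at index 1
Index mapping: s[0]='b', s[1]='h'
Result: 'h'


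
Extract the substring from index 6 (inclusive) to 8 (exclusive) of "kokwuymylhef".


Input string: 'kokwuymylhef'
Operation: slice [6:8]
Extract characters: s[6]='m', s[7]='y'
Result: my


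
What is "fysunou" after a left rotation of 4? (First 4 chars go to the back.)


Input: 'fysunou', shift = 4
Operation: split at index 4 and swap parts
Front part s[0:4] = 'fysu'
Back part s[4:] = 'nou'
Rotated = back + front = 'nou' + 'fysu'
Result: noufysu


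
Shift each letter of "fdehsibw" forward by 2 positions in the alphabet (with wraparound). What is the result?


Input: 'fdehsibw', shift = 2
Operation: for each letter, (position + 2) mod 26
Mapping: 'f'(5+2=7)->'h', 'd'(3+2=5)->'f', 'e'(4+2=6)->'g', 'h'(7+2=9)->'j', 's'(18+2=20)->'u', 'i'(8+2=10)->'k', 'b'(1+2=3)->'d', 'w'(22+2=24)->'y'
Result: hfgjukdy


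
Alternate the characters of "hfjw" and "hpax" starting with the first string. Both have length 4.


String 1: 'hfjw'
String 2: 'hpax'
Operation: alternate characters
Pairs: 'h'+'h', 'f'+'p', 'j'+'a', 'w'+'x'
Result: hhfpjawx


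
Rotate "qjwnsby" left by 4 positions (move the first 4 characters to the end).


Input: 'qjwnsby', shift = 4
Operation: split at index 4 and swap parts
Front part s[0:4] = 'qjwn'
Back part s[4:] = 'sby'
Rotated = back + front = 'sby' + 'qjwn'
Result: sbyqjwn


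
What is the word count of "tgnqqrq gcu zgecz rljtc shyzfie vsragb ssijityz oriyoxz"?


Input string: 'tgnqqrq gcu zgecz rljtc shyzfie vsragb ssijityz oriyoxz'
Operation: split by spaces
Words found: 'tgnqqrq', 'gcu', 'zgecz', 'rljtc', 'shyzfie', 'vsragb', 'ssijityz', 'oriyoxz'
Word count: 8


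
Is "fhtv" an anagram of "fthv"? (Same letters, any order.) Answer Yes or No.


String 1: 'fthv' -> sorted: 'fhtv'
String 2: 'fhtv' -> sorted: 'fhtv'
Compare sorted forms: 'fhtv' == 'fhtv'
Anagram: Yes


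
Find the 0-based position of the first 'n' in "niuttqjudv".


Input string: 'niuttqjudv'
Target: 'n'
Scanning left to right: s[0]='n'
First match at index: 0


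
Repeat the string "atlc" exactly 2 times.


Input string: 'atlc'
Operation: repeat 2 times
Concatenation: 'atlc' + 'atlc'
Result: atlcatlc


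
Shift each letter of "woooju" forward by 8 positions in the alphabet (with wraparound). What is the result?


Input: 'woooju', shift = 8
Operation: for each letter, (position + 8) mod 26
Mapping: 'w'(22+8=30, 30 mod 26=4)->'e', 'o'(14+8=22)->'w', 'o'(14+8=22)->'w', 'o'(14+8=22)->'w', 'j'(9+8=17)->'r', 'u'(20+8=28, 28 mod 26=2)->'c'
Result: ewwwrc


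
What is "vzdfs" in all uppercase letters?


Input string: 'vzdfs'
Operation: convert each letter to uppercase
Mapping: 'v'->'V', 'z'->'Z', 'd'->'D', 'f'->'F', 's'->'S'
Result: VZDFS


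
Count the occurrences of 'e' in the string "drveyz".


Input string: 'drveyz'
Target character: 'e'
Scan each position: s[3]='e'
Matches found at indices: 3
Total: 1


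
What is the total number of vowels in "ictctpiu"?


Input string: 'ictctpiu'
Operation: count vowels (a, e, i, o, u)
Scan: s[0]='i' (vowel), s[1]='c', s[2]='t', s[3]='c', s[4]='t', s[5]='p', s[6]='i' (vowel), s[7]='u' (vowel)
Vowels found: 3
Result: 3


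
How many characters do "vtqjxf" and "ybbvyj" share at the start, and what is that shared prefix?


String 1: 'vtqjxf'
String 2: 'ybbvyj'
Compare position by position:
pos 0: 'v' vs 'y' differ -> stop
Longest common prefix: "" (length 0)


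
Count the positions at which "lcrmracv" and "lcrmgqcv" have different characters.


String 1: 'lcrmracv'
String 2: 'lcrmgqcv'
Compare each position: pos 0: 'l'=='l', pos 1: 'c'=='c', pos 2: 'r'=='r', pos 3: 'm'=='m', pos 4: 'r'!='g', pos 5: 'a'!='q', pos 6: 'c'=='c', pos 7: 'v'=='v'
Differing positions: 2
Hamming distance: 2


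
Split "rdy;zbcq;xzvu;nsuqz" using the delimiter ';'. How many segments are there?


Input string: 'rdy;zbcq;xzvu;nsuqz'
Delimiter: ';'
Split result: 'rdy', 'zbcq', 'xzvu', 'nsuqz'
Number of parts: 4


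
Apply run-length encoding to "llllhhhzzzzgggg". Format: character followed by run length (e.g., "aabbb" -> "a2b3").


Input: 'llllhhhzzzzgggg'
Operation: identify consecutive runs
Runs: 'llll' -> l4, 'hhh' -> h3, 'zzzz' -> z4, 'gggg' -> g4
Encoded: l4h3z4g4


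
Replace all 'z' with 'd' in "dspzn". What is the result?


Input string: 'dspzn'
Operation: replace 'z' with 'd'
Positions of 'z': 3
After replacement: dspdn


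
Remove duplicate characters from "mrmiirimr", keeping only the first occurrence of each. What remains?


Input: 'mrmiirimr'
Operation: keep first occurrence of each character
Scan: s[0]='m' new -> keep; s[1]='r' new -> keep; s[2]='m' seen -> skip; s[3]='i' new -> keep; s[4]='i' seen -> skip; s[5]='r' seen -> skip; s[6]='i' seen -> skip; s[7]='m' seen -> skip; s[8]='r' seen -> skip
Result: mri


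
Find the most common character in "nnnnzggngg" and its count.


Input: 'nnnnzggngg'
Operation: tally each character
Counts: 'g':4, 'n':5, 'z':1
Maximum: 'n' appears 5 times


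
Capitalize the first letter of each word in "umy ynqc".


Input string: 'umy ynqc'
Operation: capitalize first letter of each word
Word transformations: 'umy'->'Umy', 'ynqc'->'Ynqc'
Result: Umy Ynqc


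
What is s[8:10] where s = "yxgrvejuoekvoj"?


Input string: 'yxgrvejuoekvoj'
Operation: slice [8:10]
Extract characters: s[8]='o', s[9]='e'
Result: oe


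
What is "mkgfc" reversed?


Input string: 'mkgfc'
Operation: reverse character order
Original order: 'm' -> 'k' -> 'g' -> 'f' -> 'c'
Reversed order: 'c' -> 'f' -> 'g' -> 'k' -> 'm'
Result: cfgkm


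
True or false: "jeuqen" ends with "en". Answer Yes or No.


Input string: 'jeuqen'
Suffix to check: 'en'
Last 2 characters of input: 'en'
Match: True
Result: Yes


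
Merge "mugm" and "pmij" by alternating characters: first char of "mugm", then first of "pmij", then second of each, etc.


String 1: 'mugm'
String 2: 'pmij'
Operation: alternate characters
Pairs: 'm'+'p', 'u'+'m', 'g'+'i', 'm'+'j'
Result: mpumgimj


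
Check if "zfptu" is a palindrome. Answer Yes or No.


Input string: 'zfptu'
Reversed: 'utpfz'
Compare pairs: s[0]='z' vs s[4]='u' (mismatch), s[1]='f' vs s[3]='t' (mismatch)
Palindrome: No


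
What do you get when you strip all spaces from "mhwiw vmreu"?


Input string: 'mhwiw vmreu'
Operation: remove all spaces
Words: 'mhwiw', 'vmreu'
Join without spaces: mhwiwvmreu


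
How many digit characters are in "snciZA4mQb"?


Input string: 'snciZA4mQb'
Operation: count digit characters (0-9)
Scan: 's', 'n', 'c', 'i', 'Z', 'A', '4'(digit), 'm', 'Q', 'b'
Digits found: 1
Result: 1


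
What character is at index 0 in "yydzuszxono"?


Input string: 'yydzuszxono'
Operation: get character at index 0
Index mapping: s[0]='y'
Result: 'y'


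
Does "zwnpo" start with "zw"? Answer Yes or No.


Input string: 'zwnpo'
Prefix to check: 'zw'
First 2 characters of input: 'zw'
Match: True
Result: Yes


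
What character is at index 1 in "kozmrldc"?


Input string: 'kozmrldc'
Operation: get character at index 1
Index mapping: s[0]='k', s[1]='o'
Result: 'o'


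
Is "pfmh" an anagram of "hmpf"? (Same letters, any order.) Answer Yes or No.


String 1: 'hmpf' -> sorted: 'fhmp'
String 2: 'pfmh' -> sorted: 'fhmp'
Compare sorted forms: 'fhmp' == 'fhmp'
Anagram: Yes


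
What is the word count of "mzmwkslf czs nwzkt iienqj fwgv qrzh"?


Input string: 'mzmwkslf czs nwzkt iienqj fwgv qrzh'
Operation: split by spaces
Words found: 'mzmwkslf', 'czs', 'nwzkt', 'iienqj', 'fwgv', 'qrzh'
Word count: 6


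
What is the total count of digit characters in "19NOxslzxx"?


Input string: '19NOxslzxx'
Operation: count digit characters (0-9)
Scan: '1'(digit), '9'(digit), 'N', 'O', 'x', 's', 'l', 'z', 'x', 'x'
Digits found: 2
Result: 2


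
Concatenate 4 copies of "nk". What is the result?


Input string: 'nk'
Operation: repeat 4 times
Concatenation: 'nk' + 'nk' + 'nk' + 'nk'
Result: nknknknk


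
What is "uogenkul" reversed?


Input string: 'uogenkul'
Operation: reverse character order
Original order: 'u' -> 'o' -> 'g' -> 'e' -> 'n' -> 'k' -> 'u' -> 'l'
Reversed order: 'l' -> 'u' -> 'k' -> 'n' -> 'e' -> 'g' -> 'o' -> 'u'
Result: luknegou


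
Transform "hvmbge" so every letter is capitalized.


Input string: 'hvmbge'
Operation: convert each letter to uppercase
Mapping: 'h'->'H', 'v'->'V', 'm'->'M', 'b'->'B', 'g'->'G', 'e'->'E'
Result: HVMBGE


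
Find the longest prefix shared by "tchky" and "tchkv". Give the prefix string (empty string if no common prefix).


String 1: 'tchky'
String 2: 'tchkv'
Compare position by position:
pos 0: 't' vs 't' match
pos 1: 'c' vs 'c' match
pos 2: 'h' vs 'h' match
pos 3: 'k' vs 'k' match
pos 4: 'y' vs 'v' differ -> stop
Longest common prefix: "tchk" (length 4)


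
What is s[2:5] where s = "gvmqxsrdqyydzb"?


Input string: 'gvmqxsrdqyydzb'
Operation: slice [2:5]
Extract characters: s[2]='m', s[3]='q', s[4]='x'
Result: mqx


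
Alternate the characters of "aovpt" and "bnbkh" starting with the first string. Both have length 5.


String 1: 'aovpt'
String 2: 'bnbkh'
Operation: alternate characters
Pairs: 'a'+'b', 'o'+'n', 'v'+'b', 'p'+'k', 't'+'h'
Result: abonvbpkth


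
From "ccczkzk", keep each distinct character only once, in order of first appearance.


Input: 'ccczkzk'
Operation: keep first occurrence of each character
Scan: s[0]='c' new -> keep; s[1]='c' seen -> skip; s[2]='c' seen -> skip; s[3]='z' new -> keep; s[4]='k' new -> keep; s[5]='z' seen -> skip; s[6]='k' seen -> skip
Result: czk


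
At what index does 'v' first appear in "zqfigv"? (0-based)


Input string: 'zqfigv'
Target: 'v'
Scanning left to right: s[0]='z', s[1]='q', s[2]='f', s[3]='i', s[4]='g', s[5]='v'
First match at index: 5


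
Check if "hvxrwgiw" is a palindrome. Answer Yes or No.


Input string: 'hvxrwgiw'
Reversed: 'wigwrxvh'
Compare pairs: s[0]='h' vs s[7]='w' (mismatch), s[1]='v' vs s[6]='i' (mismatch), s[2]='x' vs s[5]='g' (mismatch), s[3]='r' vs s[4]='w' (mismatch)
Palindrome: No


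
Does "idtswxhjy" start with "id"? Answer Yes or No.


Input string: 'idtswxhjy'
Prefix to check: 'id'
First 2 characters of input: 'id'
Match: True
Result: Yes


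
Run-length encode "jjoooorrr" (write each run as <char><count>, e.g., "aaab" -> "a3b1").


Input: 'jjoooorrr'
Operation: identify consecutive runs
Runs: 'jj' -> j2, 'oooo' -> o4, 'rrr' -> r3
Encoded: j2o4r3


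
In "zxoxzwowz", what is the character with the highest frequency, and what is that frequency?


Input: 'zxoxzwowz'
Operation: tally each character
Counts: 'o':2, 'w':2, 'x':2, 'z':3
Maximum: 'z' appears 3 times


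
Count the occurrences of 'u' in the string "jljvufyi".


Input string: 'jljvufyi'
Target character: 'u'
Scan each position: s[4]='u'
Matches found at indices: 4
Total: 1


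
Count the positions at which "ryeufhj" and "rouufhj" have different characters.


String 1: 'ryeufhj'
String 2: 'rouufhj'
Compare each position: pos 0: 'r'=='r', pos 1: 'y'!='o', pos 2: 'e'!='u', pos 3: 'u'=='u', pos 4: 'f'=='f', pos 5: 'h'=='h', pos 6: 'j'=='j'
Differing positions: 2
Hamming distance: 2


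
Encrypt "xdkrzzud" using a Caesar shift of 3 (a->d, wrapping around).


Input: 'xdkrzzud', shift = 3
Operation: for each letter, (position + 3) mod 26
Mapping: 'x'(23+3=26, 26 mod 26=0)->'a', 'd'(3+3=6)->'g', 'k'(10+3=13)->'n', 'r'(17+3=20)->'u', 'z'(25+3=28, 28 mod 26=2)->'c', 'z'(25+3=28, 28 mod 26=2)->'c', 'u'(20+3=23)->'x', 'd'(3+3=6)->'g'
Result: agnuccxg


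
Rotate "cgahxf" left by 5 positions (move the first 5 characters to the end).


Input: 'cgahxf', shift = 5
Operation: split at index 5 and swap parts
Front part s[0:5] = 'cgahx'
Back part s[5:] = 'f'
Rotated = back + front = 'f' + 'cgahx'
Result: fcgahx


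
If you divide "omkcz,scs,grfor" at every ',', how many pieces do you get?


Input string: 'omkcz,scs,grfor'
Delimiter: ','
Split result: 'omkcz', 'scs', 'grfor'
Number of parts: 3


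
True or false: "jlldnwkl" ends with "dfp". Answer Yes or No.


Input string: 'jlldnwkl'
Suffix to check: 'dfp'
Last 3 characters of input: 'wkl'
Match: False
Result: No


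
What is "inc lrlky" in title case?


Input string: 'inc lrlky'
Operation: capitalize first letter of each word
Word transformations: 'inc'->'Inc', 'lrlky'->'Lrlky'
Result: Inc Lrlky


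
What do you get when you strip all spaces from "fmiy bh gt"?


Input string: 'fmiy bh gt'
Operation: remove all spaces
Words: 'fmiy', 'bh', 'gt'
Join without spaces: fmiybhgt


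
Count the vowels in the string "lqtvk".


Input string: 'lqtvk'
Operation: count vowels (a, e, i, o, u)
Scan: s[0]='l', s[1]='q', s[2]='t', s[3]='v', s[4]='k'
Vowels found: 0
Result: 0


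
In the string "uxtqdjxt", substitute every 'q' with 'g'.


Input string: 'uxtqdjxt'
Operation: replace 'q' with 'g'
Positions of 'q': 3
After replacement: uxtgdjxt


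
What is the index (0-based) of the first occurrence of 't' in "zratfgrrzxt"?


Input string: 'zratfgrrzxt'
Target: 't'
Scanning left to right: s[0]='z', s[1]='r', s[2]='a', s[3]='t'
First match at index: 3


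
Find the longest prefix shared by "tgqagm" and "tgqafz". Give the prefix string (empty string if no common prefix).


String 1: 'tgqagm'
String 2: 'tgqafz'
Compare position by position:
pos 0: 't' vs 't' match
pos 1: 'g' vs 'g' match
pos 2: 'q' vs 'q' match
pos 3: 'a' vs 'a' match
pos 4: 'g' vs 'f' differ -> stop
Longest common prefix: "tgqa" (length 4)


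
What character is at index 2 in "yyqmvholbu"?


Input string: 'yyqmvholbu'
Operation: get character at index 2
Index mapping: s[0]='y', s[1]='y', s[2]='q'
Result: 'q'


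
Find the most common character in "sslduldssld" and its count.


Input: 'sslduldssld'
Operation: tally each character
Counts: 'd':3, 'l':3, 's':4, 'u':1
Maximum: 's' appears 4 times


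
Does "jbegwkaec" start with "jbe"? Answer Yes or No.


Input string: 'jbegwkaec'
Prefix to check: 'jbe'
First 3 characters of input: 'jbe'
Match: True
Result: Yes


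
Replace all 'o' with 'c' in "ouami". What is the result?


Input string: 'ouami'
Operation: replace 'o' with 'c'
Positions of 'o': 0
After replacement: cuami


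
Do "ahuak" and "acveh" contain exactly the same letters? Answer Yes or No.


String 1: 'ahuak' -> sorted: 'aahku'
String 2: 'acveh' -> sorted: 'acehv'
Compare sorted forms: 'aahku' != 'acehv'
Anagram: No


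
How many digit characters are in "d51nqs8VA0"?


Input string: 'd51nqs8VA0'
Operation: count digit characters (0-9)
Scan: 'd', '5'(digit), '1'(digit), 'n', 'q', 's', '8'(digit), 'V', 'A', '0'(digit)
Digits found: 4
Result: 4


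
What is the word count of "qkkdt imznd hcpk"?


Input string: 'qkkdt imznd hcpk'
Operation: split by spaces
Words found: 'qkkdt', 'imznd', 'hcpk'
Word count: 3


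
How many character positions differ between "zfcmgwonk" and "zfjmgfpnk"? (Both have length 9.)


String 1: 'zfcmgwonk'
String 2: 'zfjmgfpnk'
Compare each position: pos 0: 'z'=='z', pos 1: 'f'=='f', pos 2: 'c'!='j', pos 3: 'm'=='m', pos 4: 'g'=='g', pos 5: 'w'!='f', pos 6: 'o'!='p', pos 7: 'n'=='n', pos 8: 'k'=='k'
Differing positions: 3
Hamming distance: 3


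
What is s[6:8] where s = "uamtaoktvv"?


Input string: 'uamtaoktvv'
Operation: slice [6:8]
Extract characters: s[6]='k', s[7]='t'
Result: kt


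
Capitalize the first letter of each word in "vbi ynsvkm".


Input string: 'vbi ynsvkm'
Operation: capitalize first letter of each word
Word transformations: 'vbi'->'Vbi', 'ynsvkm'->'Ynsvkm'
Result: Vbi Ynsvkm


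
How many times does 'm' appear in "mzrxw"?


Input string: 'mzrxw'
Target character: 'm'
Scan each position: s[0]='m'
Matches found at indices: 0
Total: 1


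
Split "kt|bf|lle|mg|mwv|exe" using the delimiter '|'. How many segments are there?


Input string: 'kt|bf|lle|mg|mwv|exe'
Delimiter: '|'
Split result: 'kt', 'bf', 'lle', 'mg', 'mwv', 'exe'
Number of parts: 6


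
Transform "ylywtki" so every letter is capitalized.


Input string: 'ylywtki'
Operation: convert each letter to uppercase
Mapping: 'y'->'Y', 'l'->'L', 'y'->'Y', 'w'->'W', 't'->'T', 'k'->'K', 'i'->'I'
Result: YLYWTKI


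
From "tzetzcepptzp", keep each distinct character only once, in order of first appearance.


Input: 'tzetzcepptzp'
Operation: keep first occurrence of each character
Scan: s[0]='t' new -> keep; s[1]='z' new -> keep; s[2]='e' new -> keep; s[3]='t' seen -> skip; s[4]='z' seen -> skip; s[5]='c' new -> keep; s[6]='e' seen -> skip; s[7]='p' new -> keep; s[8]='p' seen -> skip; s[9]='t' seen -> skip; s[10]='z' seen -> skip; s[11]='p' seen -> skip
Result: tzecp


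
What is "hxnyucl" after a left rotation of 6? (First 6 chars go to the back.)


Input: 'hxnyucl', shift = 6
Operation: split at index 6 and swap parts
Front part s[0:6] = 'hxnyuc'
Back part s[6:] = 'l'
Rotated = back + front = 'l' + 'hxnyuc'
Result: lhxnyuc


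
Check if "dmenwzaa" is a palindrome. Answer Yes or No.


Input string: 'dmenwzaa'
Reversed: 'aazwnemd'
Compare pairs: s[0]='d' vs s[7]='a' (mismatch), s[1]='m' vs s[6]='a' (mismatch), s[2]='e' vs s[5]='z' (mismatch), s[3]='n' vs s[4]='w' (mismatch)
Palindrome: No


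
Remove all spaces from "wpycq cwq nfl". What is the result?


Input string: 'wpycq cwq nfl'
Operation: remove all spaces
Words: 'wpycq', 'cwq', 'nfl'
Join without spaces: wpycqcwqnfl


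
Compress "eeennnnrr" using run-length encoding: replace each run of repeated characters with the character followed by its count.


Input: 'eeennnnrr'
Operation: identify consecutive runs
Runs: 'eee' -> e3, 'nnnn' -> n4, 'rr' -> r2
Encoded: e3n4r2


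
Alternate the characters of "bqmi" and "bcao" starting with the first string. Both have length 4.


String 1: 'bqmi'
String 2: 'bcao'
Operation: alternate characters
Pairs: 'b'+'b', 'q'+'c', 'm'+'a', 'i'+'o'
Result: bbqcmaio
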